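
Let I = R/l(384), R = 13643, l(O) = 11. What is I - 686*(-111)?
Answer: 851249/11 ≈ 77386.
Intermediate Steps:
I = 13643/11 ≈ 1240.3
I - 686*(-111) = 13643/11 - 686*(-111) = 13643/11 - 1*(-76146) = 13643/11 + 76146 = 851249/11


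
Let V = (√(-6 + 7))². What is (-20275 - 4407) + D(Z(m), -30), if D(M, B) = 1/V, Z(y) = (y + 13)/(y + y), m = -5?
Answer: -24681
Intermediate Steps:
Z(y) = (13 + y)/(2*y) (Z(y) = (13 + y)/((2*y)) = (13 + y)*(1/(2*y)) = (13 + y)/(2*y))
V = 1 (V = (√1)² = 1² = 1)
D(M, B) = 1 (D(M, B) = 1/1 = 1)
(-20275 - 4407) + D(Z(m), -30) = (-20275 - 4407) + 1 = -24682 + 1 = -24681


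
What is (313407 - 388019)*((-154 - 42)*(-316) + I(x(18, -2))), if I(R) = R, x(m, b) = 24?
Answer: -4622959520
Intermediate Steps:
(313407 - 388019)*((-154 - 42)*(-316) + I(x(18, -2))) = (313407 - 388019)*((-154 - 42)*(-316) + 24) = -74612*(-196*(-316) + 24) = -74612*(61936 + 24) = -74612*61960 = -4622959520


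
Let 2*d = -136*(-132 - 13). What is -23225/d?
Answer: -4645/1972 ≈ -2.3555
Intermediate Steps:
d = 9860 (d = (-136*(-132 - 13))/2 = (-136*(-145))/2 = (1/2)*19720 = 9860)
-23225/d = -23225/9860 = -23225*1/9860 = -4645/1972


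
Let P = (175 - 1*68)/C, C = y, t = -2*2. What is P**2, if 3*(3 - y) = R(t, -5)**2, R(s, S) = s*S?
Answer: 103041/152881 ≈ 0.67400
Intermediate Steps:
t = -4
R(s, S) = S*s
y = -391/3 (y = 3 - (-5*(-4))**2/3 = 3 - 1/3*20**2 = 3 - 1/3*400 = 3 - 400/3 = -391/3 ≈ -130.33)
C = -391/3 ≈ -130.33
P = -321/391 (P = (175 - 1*68)/(-391/3) = (175 - 68)*(-3/391) = 107*(-3/391) = -321/391 ≈ -0.82097)
P**2 = (-321/391)**2 = 103041/152881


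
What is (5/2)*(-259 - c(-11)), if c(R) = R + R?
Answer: -1185/2 ≈ -592.50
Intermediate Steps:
c(R) = 2*R
(5/2)*(-259 - c(-11)) = (5/2)*(-259 - 2*(-11)) = (5*(½))*(-259 - 1*(-22)) = 5*(-259 + 22)/2 = (5/2)*(-237) = -1185/2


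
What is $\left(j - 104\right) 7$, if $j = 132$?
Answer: $196$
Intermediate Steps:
$\left(j - 104\right) 7 = \left(132 - 104\right) 7 = 28 \cdot 7 = 196$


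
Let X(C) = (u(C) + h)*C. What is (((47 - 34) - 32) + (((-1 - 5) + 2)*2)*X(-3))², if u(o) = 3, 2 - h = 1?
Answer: 5929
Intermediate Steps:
h = 1 (h = 2 - 1*1 = 2 - 1 = 1)
X(C) = 4*C (X(C) = (3 + 1)*C = 4*C)
(((47 - 34) - 32) + (((-1 - 5) + 2)*2)*X(-3))² = (((47 - 34) - 32) + (((-1 - 5) + 2)*2)*(4*(-3)))² = ((13 - 32) + ((-6 + 2)*2)*(-12))² = (-19 - 4*2*(-12))² = (-19 - 8*(-12))² = (-19 + 96)² = 77² = 5929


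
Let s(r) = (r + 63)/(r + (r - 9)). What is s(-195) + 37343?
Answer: 4966663/133 ≈ 37343.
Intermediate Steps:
s(r) = (63 + r)/(-9 + 2*r) (s(r) = (63 + r)/(r + (-9 + r)) = (63 + r)/(-9 + 2*r))
s(-195) + 37343 = (63 - 195)/(-9 + 2*(-195)) + 37343 = -132/(-9 - 390) + 37343 = -132/(-399) + 37343 = -1/399*(-132) + 37343 = 44/133 + 37343 = 4966663/133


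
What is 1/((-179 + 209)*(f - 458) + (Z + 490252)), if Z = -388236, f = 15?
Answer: 1/88726 ≈ 1.1271e-5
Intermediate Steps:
1/((-179 + 209)*(f - 458) + (Z + 490252)) = 1/((-179 + 209)*(15 - 458) + (-388236 + 490252)) = 1/(30*(-443) + 102016) = 1/(-13290 + 102016) = 1/88726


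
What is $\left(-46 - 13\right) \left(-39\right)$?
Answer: $2301$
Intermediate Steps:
$\left(-46 - 13\right) \left(-39\right) = \left(-59\right) \left(-39\right) = 2301$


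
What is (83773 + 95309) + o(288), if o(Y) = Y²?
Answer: 262026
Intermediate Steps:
(83773 + 95309) + o(288) = (83773 + 95309) + 288² = 179082 + 82944 = 262026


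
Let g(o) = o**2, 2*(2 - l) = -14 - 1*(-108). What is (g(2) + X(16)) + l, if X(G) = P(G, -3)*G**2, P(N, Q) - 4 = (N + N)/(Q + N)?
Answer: 20971/13 ≈ 1613.2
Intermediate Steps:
l = -45 (l = 2 - (-14 - 1*(-108))/2 = 2 - (-14 + 108)/2 = 2 - 1/2*94 = 2 - 47 = -45)
P(N, Q) = 4 + 2*N/(N + Q) (P(N, Q) = 4 + (N + N)/(Q + N) = 4 + (2*N)/(N + Q) = 4 + 2*N/(N + Q))
X(G) = 2*G**2*(-6 + 3*G)/(-3 + G) (X(G) = (2*(2*(-3) + 3*G)/(G - 3))*G**2 = (2*(-6 + 3*G)/(-3 + G))*G**2 = 2*G**2*(-6 + 3*G)/(-3 + G))
(g(2) + X(16)) + l = (2**2 + 6*16**2*(-2 + 16)/(-3 + 16)) - 45 = (4 + 6*256*14/13) - 45 = (4 + 6*256*(1/13)*14) - 45 = (4 + 21504/13) - 45 = 21556/13 - 45 = 20971/13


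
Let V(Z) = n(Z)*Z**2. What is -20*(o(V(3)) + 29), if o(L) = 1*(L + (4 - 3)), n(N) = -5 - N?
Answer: 840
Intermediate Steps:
V(Z) = Z**2*(-5 - Z) (V(Z) = (-5 - Z)*Z**2 = Z**2*(-5 - Z))
o(L) = 1 + L (o(L) = 1*(L + 1) = 1*(1 + L) = 1 + L)
-20*(o(V(3)) + 29) = -20*((1 + 3**2*(-5 - 1*3)) + 29) = -20*((1 + 9*(-5 - 3)) + 29) = -20*((1 + 9*(-8)) + 29) = -20*((1 - 72) + 29) = -20*(-71 + 29) = -20*(-42) = 840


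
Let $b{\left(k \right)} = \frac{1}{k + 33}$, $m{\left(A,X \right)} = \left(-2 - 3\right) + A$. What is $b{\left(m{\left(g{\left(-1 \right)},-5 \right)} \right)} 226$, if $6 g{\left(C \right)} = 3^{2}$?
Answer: $\frac{452}{59} \approx 7.661$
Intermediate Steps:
$g{\left(C \right)} = \frac{3}{2}$ ($g{\left(C \right)} = \frac{3^{2}}{6} = \frac{1}{6} \cdot 9 = \frac{3}{2}$)
$m{\left(A,X \right)} = -5 + A$
$b{\left(k \right)} = \frac{1}{33 + k}$
$b{\left(m{\left(g{\left(-1 \right)},-5 \right)} \right)} 226 = \frac{1}{33 + \left(-5 + \frac{3}{2}\right)} 226 = \frac{1}{33 - \frac{7}{2}} \cdot 226 = \frac{1}{\frac{59}{2}} \cdot 226 = \frac{2}{59} \cdot 226 = \frac{452}{59}$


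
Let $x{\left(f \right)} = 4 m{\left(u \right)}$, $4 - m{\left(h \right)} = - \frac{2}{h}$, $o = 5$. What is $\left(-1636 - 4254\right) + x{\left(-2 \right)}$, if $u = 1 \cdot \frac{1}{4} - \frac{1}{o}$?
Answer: $-5714$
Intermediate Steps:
$u = \frac{1}{20}$ ($u = 1 \cdot \frac{1}{4} - \frac{1}{5} = \frac{1}{4} - \frac{1}{5} = \frac{1}{20} \approx 0.05$)
$m{\left(h \right)} = 4 + \frac{2}{h}$ ($m{\left(h \right)} = 4 - - \frac{2}{h} = 4 + \frac{2}{h}$)
$x{\left(f \right)} = 176$ ($x{\left(f \right)} = 4 \left(4 + 2 \frac{1}{\frac{1}{20}}\right) = 4 \left(4 + 2 \cdot 20\right) = 4 \left(4 + 40\right) = 4 \cdot 44 = 176$)
$\left(-1636 - 4254\right) + x{\left(-2 \right)} = \left(-1636 - 4254\right) + 176 = -5890 + 176 = -5714$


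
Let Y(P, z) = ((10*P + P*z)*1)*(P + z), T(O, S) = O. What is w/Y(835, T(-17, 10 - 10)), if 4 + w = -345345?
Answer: 345349/4781210 ≈ 0.072230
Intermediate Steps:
w = -345349 (w = -4 - 345345 = -345349)
Y(P, z) = (P + z)*(10*P + P*z) (Y(P, z) = (10*P + P*z)*(P + z) = (P + z)*(10*P + P*z))
w/Y(835, T(-17, 10 - 10)) = -345349*1/(835*((-17)² + 10*835 + 10*(-17) + 835*(-17))) = -345349*1/(835*(289 + 8350 - 170 - 14195)) = -345349/(835*(-5726)) = -345349/(-4781210) = -345349*(-1/4781210) = 345349/4781210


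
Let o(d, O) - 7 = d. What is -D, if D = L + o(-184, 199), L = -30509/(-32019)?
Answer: 5636854/32019 ≈ 176.05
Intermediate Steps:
o(d, O) = 7 + d
L = 30509/32019 (L = -30509*(-1/32019) = 30509/32019 ≈ 0.95284)
D = -5636854/32019 (D = 30509/32019 + (7 - 184) = 30509/32019 - 177 = -5636854/32019 ≈ -176.05)
-D = -1*(-5636854/32019) = 5636854/32019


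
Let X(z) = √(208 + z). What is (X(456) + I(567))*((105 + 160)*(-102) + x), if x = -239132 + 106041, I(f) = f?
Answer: -90788607 - 320242*√166 ≈ -9.4915e+7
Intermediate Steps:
x = -133091
(X(456) + I(567))*((105 + 160)*(-102) + x) = (√(208 + 456) + 567)*((105 + 160)*(-102) - 133091) = (√664 + 567)*(265*(-102) - 133091) = (2*√166 + 567)*(-27030 - 133091) = (567 + 2*√166)*(-160121) = -90788607 - 320242*√166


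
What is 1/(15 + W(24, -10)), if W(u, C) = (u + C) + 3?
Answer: 1/32 ≈ 0.031250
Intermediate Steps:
W(u, C) = 3 + C + u (W(u, C) = (C + u) + 3 = 3 + C + u)
1/(15 + W(24, -10)) = 1/(15 + (3 - 10 + 24)) = 1/(15 + 17) = 1/32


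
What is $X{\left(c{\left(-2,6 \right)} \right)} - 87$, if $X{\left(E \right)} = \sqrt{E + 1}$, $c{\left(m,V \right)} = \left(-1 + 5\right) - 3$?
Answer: $-87 + \sqrt{2} \approx -85.586$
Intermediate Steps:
$c{\left(m,V \right)} = 1$ ($c{\left(m,V \right)} = 4 - 3 = 1$)
$X{\left(E \right)} = \sqrt{1 + E}$
$X{\left(c{\left(-2,6 \right)} \right)} - 87 = \sqrt{1 + 1} - 87 = \sqrt{2} - 87 = -87 + \sqrt{2}$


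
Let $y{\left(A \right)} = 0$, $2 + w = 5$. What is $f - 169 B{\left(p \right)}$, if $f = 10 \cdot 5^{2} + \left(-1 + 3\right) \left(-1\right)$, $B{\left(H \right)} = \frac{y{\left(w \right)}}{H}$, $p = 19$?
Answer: $248$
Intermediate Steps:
$w = 3$ ($w = -2 + 5 = 3$)
$B{\left(H \right)} = 0$ ($B{\left(H \right)} = \frac{0}{H} = 0$)
$f = 248$ ($f = 10 \cdot 25 + 2 \left(-1\right) = 250 - 2 = 248$)
$f - 169 B{\left(p \right)} = 248 - 0 = 248 + 0 = 248$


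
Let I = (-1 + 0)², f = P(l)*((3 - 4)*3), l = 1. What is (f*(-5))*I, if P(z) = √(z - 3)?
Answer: 15*I*√2 ≈ 21.213*I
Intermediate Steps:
P(z) = √(-3 + z)
f = -3*I*√2 (f = √(-3 + 1)*((3 - 4)*3) = √(-2)*(-1*3) = (I*√2)*(-3) = -3*I*√2 ≈ -4.2426*I)
I = 1 (I = (-1)² = 1)
(f*(-5))*I = (-3*I*√2*(-5))*1 = (15*I*√2)*1 = 15*I*√2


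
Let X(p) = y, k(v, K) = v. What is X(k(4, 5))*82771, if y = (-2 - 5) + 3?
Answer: -331084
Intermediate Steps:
y = -4 (y = -7 + 3 = -4)
X(p) = -4
X(k(4, 5))*82771 = -4*82771 = -331084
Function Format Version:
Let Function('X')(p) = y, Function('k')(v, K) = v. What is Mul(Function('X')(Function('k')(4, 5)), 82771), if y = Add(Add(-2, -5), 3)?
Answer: -331084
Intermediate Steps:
y = -4 (y = Add(-7, 3) = -4)
Function('X')(p) = -4
Mul(Function('X')(Function('k')(4, 5)), 82771) = Mul(-4, 82771) = -331084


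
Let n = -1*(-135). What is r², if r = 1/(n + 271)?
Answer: 1/164836 ≈ 6.0666e-6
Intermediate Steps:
n = 135
r = 1/406 (r = 1/(135 + 271) = 1/406 ≈ 0.0024631)
r² = (1/406)² = 1/164836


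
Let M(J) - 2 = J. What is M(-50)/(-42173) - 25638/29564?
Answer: -539906151/623401286 ≈ -0.86607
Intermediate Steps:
M(J) = 2 + J
M(-50)/(-42173) - 25638/29564 = (2 - 50)/(-42173) - 25638/29564 = -48*(-1/42173) - 25638*1/29564 = 48/42173 - 12819/14782 = -539906151/623401286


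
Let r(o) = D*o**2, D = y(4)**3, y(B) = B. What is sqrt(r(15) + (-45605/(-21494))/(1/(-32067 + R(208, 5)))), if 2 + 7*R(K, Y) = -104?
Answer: 5*I*sqrt(991812709294)/21494 ≈ 231.67*I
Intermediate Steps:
R(K, Y) = -106/7 (R(K, Y) = -2/7 + (1/7)*(-104) = -2/7 - 104/7 = -106/7)
D = 64 (D = 4**3 = 64)
r(o) = 64*o**2
sqrt(r(15) + (-45605/(-21494))/(1/(-32067 + R(208, 5)))) = sqrt(64*15**2 + (-45605/(-21494))/(1/(-32067 - 106/7))) = sqrt(64*225 + (-45605*(-1/21494))/(1/(-224575/7))) = sqrt(14400 + 45605/(21494*(-7/224575))) = sqrt(14400 + (45605/21494)*(-224575/7)) = sqrt(14400 - 1463106125/21494) = sqrt(-1153592525/21494) = 5*I*sqrt(991812709294)/21494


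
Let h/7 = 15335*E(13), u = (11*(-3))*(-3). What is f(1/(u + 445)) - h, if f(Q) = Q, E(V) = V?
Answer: -759143839/544 ≈ -1.3955e+6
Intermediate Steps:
u = 99 (u = -33*(-3) = 99)
h = 1395485 (h = 7*(15335*13) = 7*199355 = 1395485)
f(1/(u + 445)) - h = 1/(99 + 445) - 1*1395485 = 1/544 - 1395485 = -759143839/544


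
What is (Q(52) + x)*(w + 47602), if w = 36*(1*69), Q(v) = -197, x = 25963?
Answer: 1290515876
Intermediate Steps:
w = 2484 (w = 36*69 = 2484)
(Q(52) + x)*(w + 47602) = (-197 + 25963)*(2484 + 47602) = 25766*50086 = 1290515876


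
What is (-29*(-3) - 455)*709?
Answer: -260912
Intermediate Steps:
(-29*(-3) - 455)*709 = (87 - 455)*709 = -368*709 = -260912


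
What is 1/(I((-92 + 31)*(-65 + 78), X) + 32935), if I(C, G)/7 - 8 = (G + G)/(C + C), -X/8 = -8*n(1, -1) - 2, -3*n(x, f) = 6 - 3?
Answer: 793/26162199 ≈ 3.0311e-5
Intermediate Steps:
n(x, f) = -1 (n(x, f) = -(6 - 3)/3 = -⅓*3 = -1)
X = -48 (X = -8*(-8*(-1) - 2) = -8*(8 - 2) = -8*6 = -48)
I(C, G) = 56 + 7*G/C (I(C, G) = 56 + 7*((G + G)/(C + C)) = 56 + 7*((2*G)/((2*C))) = 56 + 7*((2*G)*(1/(2*C))) = 56 + 7*(G/C) = 56 + 7*G/C)
1/(I((-92 + 31)*(-65 + 78), X) + 32935) = 1/((56 + 7*(-48)/((-92 + 31)*(-65 + 78))) + 32935) = 1/((56 + 7*(-48)/(-61*13)) + 32935) = 1/((56 + 7*(-48)/(-793)) + 32935) = 1/((56 + 7*(-48)*(-1/793)) + 32935) = 1/((56 + 336/793) + 32935) = 1/(44744/793 + 32935) = 1/(26162199/793) = 793/26162199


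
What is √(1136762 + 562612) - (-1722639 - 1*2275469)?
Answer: 3998108 + √1699374 ≈ 3.9994e+6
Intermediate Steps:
√(1136762 + 562612) - (-1722639 - 1*2275469) = √1699374 - (-1722639 - 2275469) = √1699374 - 1*(-3998108) = √1699374 + 3998108 = 3998108 + √1699374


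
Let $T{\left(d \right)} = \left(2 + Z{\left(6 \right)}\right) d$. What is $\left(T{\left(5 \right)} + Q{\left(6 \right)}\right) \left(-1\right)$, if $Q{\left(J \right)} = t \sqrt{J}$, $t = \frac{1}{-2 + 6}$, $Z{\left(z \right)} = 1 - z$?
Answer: $15 - \frac{\sqrt{6}}{4} \approx 14.388$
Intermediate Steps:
$t = \frac{1}{4} \approx 0.25$
$T{\left(d \right)} = - 3 d$ ($T{\left(d \right)} = \left(2 + \left(1 - 6\right)\right) d = \left(2 - 5\right) d = - 3 d$)
$Q{\left(J \right)} = \frac{\sqrt{J}}{4}$
$\left(T{\left(5 \right)} + Q{\left(6 \right)}\right) \left(-1\right) = \left(\left(-3\right) 5 + \frac{\sqrt{6}}{4}\right) \left(-1\right) = \left(-15 + \frac{\sqrt{6}}{4}\right) \left(-1\right) = 15 - \frac{\sqrt{6}}{4}$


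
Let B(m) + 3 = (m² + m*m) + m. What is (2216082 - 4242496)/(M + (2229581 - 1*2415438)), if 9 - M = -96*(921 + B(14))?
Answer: 1013207/29372 ≈ 34.496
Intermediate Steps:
B(m) = -3 + m + 2*m² (B(m) = -3 + ((m² + m*m) + m) = -3 + ((m² + m²) + m) = -3 + (2*m² + m) = -3 + (m + 2*m²) = -3 + m + 2*m²)
M = 127113 (M = 9 - (-96)*(921 + (-3 + 14 + 2*14²)) = 9 - (-96)*(921 + (-3 + 14 + 2*196)) = 9 - (-96)*(921 + (-3 + 14 + 392)) = 9 - (-96)*(921 + 403) = 9 - (-96)*1324 = 9 - 1*(-127104) = 9 + 127104 = 127113)
(2216082 - 4242496)/(M + (2229581 - 1*2415438)) = (2216082 - 4242496)/(127113 + (2229581 - 1*2415438)) = -2026414/(127113 + (2229581 - 2415438)) = -2026414/(127113 - 185857) = -2026414/(-58744) = -2026414*(-1/58744) = 1013207/29372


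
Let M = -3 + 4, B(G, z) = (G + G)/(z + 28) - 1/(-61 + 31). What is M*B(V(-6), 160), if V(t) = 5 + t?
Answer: 16/705 ≈ 0.022695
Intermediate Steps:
B(G, z) = 1/30 + 2*G/(28 + z) (B(G, z) = (2*G)/(28 + z) - 1/(-30) = 2*G/(28 + z) - 1*(-1/30) = 2*G/(28 + z) + 1/30 = 1/30 + 2*G/(28 + z))
M = 1
M*B(V(-6), 160) = 1*((28 + 160 + 60*(5 - 6))/(30*(28 + 160))) = 1*((1/30)*(28 + 160 + 60*(-1))/188) = 1*((1/30)*(1/188)*(28 + 160 - 60)) = 1*((1/30)*(1/188)*128) = 1*(16/705) = 16/705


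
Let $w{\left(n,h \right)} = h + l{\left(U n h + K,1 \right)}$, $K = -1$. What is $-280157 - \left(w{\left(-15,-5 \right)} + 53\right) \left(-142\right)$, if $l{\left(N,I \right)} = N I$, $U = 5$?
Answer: $-220233$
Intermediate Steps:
$l{\left(N,I \right)} = I N$
$w{\left(n,h \right)} = -1 + h + 5 h n$ ($w{\left(n,h \right)} = h + 1 \left(5 n h - 1\right) = h + 1 \left(5 h n - 1\right) = h + 1 \left(-1 + 5 h n\right) = h + \left(-1 + 5 h n\right) = -1 + h + 5 h n$)
$-280157 - \left(w{\left(-15,-5 \right)} + 53\right) \left(-142\right) = -280157 - \left(\left(-1 - 5 + 5 \left(-5\right) \left(-15\right)\right) + 53\right) \left(-142\right) = -280157 - \left(\left(-1 - 5 + 375\right) + 53\right) \left(-142\right) = -280157 - \left(369 + 53\right) \left(-142\right) = -280157 - 422 \left(-142\right) = -280157 - -59924 = -280157 + 59924 = -220233$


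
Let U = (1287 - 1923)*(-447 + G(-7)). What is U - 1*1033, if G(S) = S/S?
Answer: 282623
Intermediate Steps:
G(S) = 1
U = 283656 (U = (1287 - 1923)*(-447 + 1) = -636*(-446) = 283656)
U - 1*1033 = 283656 - 1*1033 = 283656 - 1033 = 282623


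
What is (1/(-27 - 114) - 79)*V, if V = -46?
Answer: 512440/141 ≈ 3634.3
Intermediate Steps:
(1/(-27 - 114) - 79)*V = (1/(-27 - 114) - 79)*(-46) = (1/(-141) - 79)*(-46) = (-1/141 - 79)*(-46) = -11140/141*(-46) = 512440/141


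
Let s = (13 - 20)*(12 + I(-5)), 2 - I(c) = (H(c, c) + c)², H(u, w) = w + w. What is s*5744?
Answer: 8483888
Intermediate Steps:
H(u, w) = 2*w
I(c) = 2 - 9*c² (I(c) = 2 - (2*c + c)² = 2 - (3*c)² = 2 - 9*c²)
s = 1477 (s = (13 - 20)*(12 + (2 - 9*(-5)²)) = -7*(12 + (2 - 9*25)) = -7*(12 + (2 - 225)) = -7*(12 - 223) = -7*(-211) = 1477)
s*5744 = 1477*5744 = 8483888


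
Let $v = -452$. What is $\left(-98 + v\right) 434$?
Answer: $-238700$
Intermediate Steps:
$\left(-98 + v\right) 434 = \left(-98 - 452\right) 434 = \left(-550\right) 434 = -238700$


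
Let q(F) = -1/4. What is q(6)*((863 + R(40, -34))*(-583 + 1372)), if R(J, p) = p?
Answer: -654081/4 ≈ -1.6352e+5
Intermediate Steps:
q(F) = -1/4 (q(F) = -1*1/4 = -1/4)
q(6)*((863 + R(40, -34))*(-583 + 1372)) = -(863 - 34)*(-583 + 1372)/4 = -829*789/4 = -1/4*654081 = -654081/4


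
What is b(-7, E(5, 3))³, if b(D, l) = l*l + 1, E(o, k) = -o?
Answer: 17576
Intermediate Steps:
b(D, l) = 1 + l² (b(D, l) = l² + 1 = 1 + l²)
b(-7, E(5, 3))³ = (1 + (-1*5)²)³ = (1 + (-5)²)³ = (1 + 25)³ = 26³ = 17576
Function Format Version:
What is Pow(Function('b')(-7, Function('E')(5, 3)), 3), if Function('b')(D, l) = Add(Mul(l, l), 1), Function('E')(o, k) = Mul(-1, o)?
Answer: 17576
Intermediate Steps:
Function('b')(D, l) = Add(1, Pow(l, 2)) (Function('b')(D, l) = Add(Pow(l, 2), 1) = Add(1, Pow(l, 2)))
Pow(Function('b')(-7, Function('E')(5, 3)), 3) = Pow(Add(1, Pow(Mul(-1, 5), 2)), 3) = Pow(Add(1, Pow(-5, 2)), 3) = Pow(Add(1, 25), 3) = Pow(26, 3) = 17576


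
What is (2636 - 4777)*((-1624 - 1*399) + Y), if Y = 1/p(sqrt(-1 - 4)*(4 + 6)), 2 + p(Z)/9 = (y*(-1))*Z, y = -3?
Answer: 87785635265/20268 + 10705*I*sqrt(5)/6756 ≈ 4.3312e+6 + 3.5431*I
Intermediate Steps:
p(Z) = -18 + 27*Z (p(Z) = -18 + 9*((-3*(-1))*Z) = -18 + 9*(3*Z) = -18 + 27*Z)
Y = 1/(-18 + 270*I*sqrt(5)) (Y = 1/(-18 + 27*(sqrt(-1 - 4)*(4 + 6))) = 1/(-18 + 27*(sqrt(-5)*10)) = 1/(-18 + 27*((I*sqrt(5))*10)) = 1/(-18 + 27*(10*I*sqrt(5))) = 1/(-18 + 270*I*sqrt(5)) ≈ -4.9339e-5 - 0.0016549*I)
(2636 - 4777)*((-1624 - 1*399) + Y) = (2636 - 4777)*((-1624 - 1*399) + (-1/20268 - 5*I*sqrt(5)/6756)) = -2141*((-1624 - 399) + (-1/20268 - 5*I*sqrt(5)/6756)) = -2141*(-2023 + (-1/20268 - 5*I*sqrt(5)/6756)) = -2141*(-41002165/20268 - 5*I*sqrt(5)/6756) = 87785635265/20268 + 10705*I*sqrt(5)/6756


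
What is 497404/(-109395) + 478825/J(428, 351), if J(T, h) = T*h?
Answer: -1784723/1312740 ≈ -1.3595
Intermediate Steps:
497404/(-109395) + 478825/J(428, 351) = 497404/(-109395) + 478825/((428*351)) = 497404*(-1/109395) + 478825/150228 = -497404/109395 + 478825*(1/150228) = -497404/109395 + 4475/1404 = -1784723/1312740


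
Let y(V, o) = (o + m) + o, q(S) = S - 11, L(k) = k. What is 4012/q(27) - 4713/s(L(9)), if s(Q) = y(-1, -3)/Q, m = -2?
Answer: 44423/8 ≈ 5552.9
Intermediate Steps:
q(S) = -11 + S
y(V, o) = -2 + 2*o (y(V, o) = (o - 2) + o = (-2 + o) + o = -2 + 2*o)
s(Q) = -8/Q (s(Q) = (-2 + 2*(-3))/Q = (-2 - 6)/Q = -8/Q)
4012/q(27) - 4713/s(L(9)) = 4012/(-11 + 27) - 4713/((-8/9)) = 4012/16 - 4713/((-8*⅑)) = 4012*(1/16) - 4713/(-8/9) = 1003/4 - 4713*(-9/8) = 1003/4 + 42417/8 = 44423/8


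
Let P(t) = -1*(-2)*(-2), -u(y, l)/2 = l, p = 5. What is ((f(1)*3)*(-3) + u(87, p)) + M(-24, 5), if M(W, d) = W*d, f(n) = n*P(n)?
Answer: -94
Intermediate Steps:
u(y, l) = -2*l
P(t) = -4 (P(t) = 2*(-2) = -4)
f(n) = -4*n (f(n) = n*(-4) = -4*n)
((f(1)*3)*(-3) + u(87, p)) + M(-24, 5) = ((-4*1*3)*(-3) - 2*5) - 24*5 = (-4*3*(-3) - 10) - 120 = (-12*(-3) - 10) - 120 = (36 - 10) - 120 = 26 - 120 = -94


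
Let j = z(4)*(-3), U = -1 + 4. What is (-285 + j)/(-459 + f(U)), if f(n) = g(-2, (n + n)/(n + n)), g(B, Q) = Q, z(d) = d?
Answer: 297/458 ≈ 0.64847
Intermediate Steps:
U = 3
j = -12 (j = 4*(-3) = -12)
f(n) = 1 (f(n) = (n + n)/(n + n) = (2*n)/((2*n)) = (2*n)*(1/(2*n)) = 1)
(-285 + j)/(-459 + f(U)) = (-285 - 12)/(-459 + 1) = -297/(-458) = -297*(-1/458) = 297/458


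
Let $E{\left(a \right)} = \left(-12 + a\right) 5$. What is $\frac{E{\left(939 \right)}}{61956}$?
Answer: $\frac{515}{6884} \approx 0.074811$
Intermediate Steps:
$E{\left(a \right)} = -60 + 5 a$
$\frac{E{\left(939 \right)}}{61956} = \frac{-60 + 5 \cdot 939}{61956} = \left(-60 + 4695\right) \frac{1}{61956} = 4635 \cdot \frac{1}{61956} = \frac{515}{6884}$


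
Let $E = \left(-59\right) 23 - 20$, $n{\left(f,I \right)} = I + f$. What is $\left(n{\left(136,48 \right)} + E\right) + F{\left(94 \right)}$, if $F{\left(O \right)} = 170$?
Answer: $-1023$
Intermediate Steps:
$E = -1377$ ($E = -1357 - 20 = -1377$)
$\left(n{\left(136,48 \right)} + E\right) + F{\left(94 \right)} = \left(\left(48 + 136\right) - 1377\right) + 170 = \left(184 - 1377\right) + 170 = -1193 + 170 = -1023$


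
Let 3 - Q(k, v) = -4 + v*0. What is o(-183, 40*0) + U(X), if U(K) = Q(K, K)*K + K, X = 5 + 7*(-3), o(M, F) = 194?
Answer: 66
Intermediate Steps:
Q(k, v) = 7 (Q(k, v) = 3 - (-4 + v*0) = 3 - (-4 + 0) = 3 - 1*(-4) = 3 + 4 = 7)
X = -16 (X = 5 - 21 = -16)
U(K) = 8*K (U(K) = 7*K + K = 8*K)
o(-183, 40*0) + U(X) = 194 + 8*(-16) = 194 - 128 = 66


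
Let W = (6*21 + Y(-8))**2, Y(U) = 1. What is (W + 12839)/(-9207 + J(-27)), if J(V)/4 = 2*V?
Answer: -9656/3141 ≈ -3.0742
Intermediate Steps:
J(V) = 8*V (J(V) = 4*(2*V) = 8*V)
W = 16129 (W = (6*21 + 1)**2 = (126 + 1)**2 = 127**2 = 16129)
(W + 12839)/(-9207 + J(-27)) = (16129 + 12839)/(-9207 + 8*(-27)) = 28968/(-9207 - 216) = 28968/(-9423) = 28968*(-1/9423) = -9656/3141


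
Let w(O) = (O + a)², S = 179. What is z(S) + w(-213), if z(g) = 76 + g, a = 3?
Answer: 44355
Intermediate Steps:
w(O) = (3 + O)² (w(O) = (O + 3)² = (3 + O)²)
z(S) + w(-213) = (76 + 179) + (3 - 213)² = 255 + (-210)² = 255 + 44100 = 44355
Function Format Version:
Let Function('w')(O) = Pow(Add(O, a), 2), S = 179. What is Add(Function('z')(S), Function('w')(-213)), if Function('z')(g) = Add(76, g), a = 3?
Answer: 44355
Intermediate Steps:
Function('w')(O) = Pow(Add(3, O), 2) (Function('w')(O) = Pow(Add(O, 3), 2) = Pow(Add(3, O), 2))
Add(Function('z')(S), Function('w')(-213)) = Add(Add(76, 179), Pow(Add(3, -213), 2)) = Add(255, Pow(-210, 2)) = Add(255, 44100) = 44355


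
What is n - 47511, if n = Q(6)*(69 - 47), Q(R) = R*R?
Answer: -46719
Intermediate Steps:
Q(R) = R²
n = 792 (n = 6²*(69 - 47) = 36*22 = 792)
n - 47511 = 792 - 47511 = -46719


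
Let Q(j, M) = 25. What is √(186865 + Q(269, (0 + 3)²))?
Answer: √186890 ≈ 432.31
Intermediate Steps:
√(186865 + Q(269, (0 + 3)²)) = √(186865 + 25) = √186890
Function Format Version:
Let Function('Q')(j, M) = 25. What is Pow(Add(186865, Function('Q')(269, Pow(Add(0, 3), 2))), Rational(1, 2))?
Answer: Pow(186890, Rational(1, 2)) ≈ 432.31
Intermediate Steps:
Pow(Add(186865, Function('Q')(269, Pow(Add(0, 3), 2))), Rational(1, 2)) = Pow(Add(186865, 25), Rational(1, 2)) = Pow(186890, Rational(1, 2))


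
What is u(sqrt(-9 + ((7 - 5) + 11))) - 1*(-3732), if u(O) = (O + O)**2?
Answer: 3748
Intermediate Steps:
u(O) = 4*O**2 (u(O) = (2*O)**2 = 4*O**2)
u(sqrt(-9 + ((7 - 5) + 11))) - 1*(-3732) = 4*(sqrt(-9 + ((7 - 5) + 11)))**2 - 1*(-3732) = 4*(sqrt(-9 + (2 + 11)))**2 + 3732 = 4*(sqrt(-9 + 13))**2 + 3732 = 4*(sqrt(4))**2 + 3732 = 4*2**2 + 3732 = 4*4 + 3732 = 16 + 3732 = 3748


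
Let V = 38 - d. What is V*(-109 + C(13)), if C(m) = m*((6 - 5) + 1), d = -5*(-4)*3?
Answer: 1826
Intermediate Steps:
d = 60 (d = 20*3 = 60)
C(m) = 2*m (C(m) = m*(1 + 1) = m*2 = 2*m)
V = -22 (V = 38 - 1*60 = 38 - 60 = -22)
V*(-109 + C(13)) = -22*(-109 + 2*13) = -22*(-109 + 26) = -22*(-83) = 1826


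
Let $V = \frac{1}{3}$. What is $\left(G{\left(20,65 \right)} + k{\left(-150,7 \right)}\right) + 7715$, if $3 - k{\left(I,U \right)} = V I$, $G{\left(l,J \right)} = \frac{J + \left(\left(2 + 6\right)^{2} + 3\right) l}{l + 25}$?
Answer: $\frac{70193}{9} \approx 7799.2$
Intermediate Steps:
$V = \frac{1}{3} \approx 0.33333$
$G{\left(l,J \right)} = \frac{J + 67 l}{25 + l}$ ($G{\left(l,J \right)} = \frac{J + \left(8^{2} + 3\right) l}{25 + l} = \frac{J + \left(64 + 3\right) l}{25 + l} = \frac{J + 67 l}{25 + l}$)
$k{\left(I,U \right)} = 3 - \frac{I}{3}$
$\left(G{\left(20,65 \right)} + k{\left(-150,7 \right)}\right) + 7715 = \left(\frac{65 + 67 \cdot 20}{25 + 20} + \left(3 - -50\right)\right) + 7715 = \left(\frac{65 + 1340}{45} + \left(3 + 50\right)\right) + 7715 = \left(\frac{1}{45} \cdot 1405 + 53\right) + 7715 = \left(\frac{281}{9} + 53\right) + 7715 = \frac{758}{9} + 7715 = \frac{70193}{9}$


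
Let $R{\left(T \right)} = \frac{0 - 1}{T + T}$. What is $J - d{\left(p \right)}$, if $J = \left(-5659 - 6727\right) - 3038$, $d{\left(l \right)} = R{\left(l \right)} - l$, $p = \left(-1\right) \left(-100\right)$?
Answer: $- \frac{3064799}{200} \approx -15324.0$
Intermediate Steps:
$R{\left(T \right)} = - \frac{1}{2 T}$
$p = 100$
$d{\left(l \right)} = - l - \frac{1}{2 l}$ ($d{\left(l \right)} = - \frac{1}{2 l} - l = - l - \frac{1}{2 l}$)
$J = -15424$ ($J = -12386 - 3038 = -15424$)
$J - d{\left(p \right)} = -15424 - \left(\left(-1\right) 100 - \frac{1}{2 \cdot 100}\right) = -15424 - \left(-100 - \frac{1}{200}\right) = -15424 - - \frac{20001}{200} = -15424 + \frac{20001}{200} = - \frac{3064799}{200}$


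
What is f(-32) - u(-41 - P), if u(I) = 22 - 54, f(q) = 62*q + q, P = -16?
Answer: -1984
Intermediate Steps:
f(q) = 63*q
u(I) = -32
f(-32) - u(-41 - P) = 63*(-32) - 1*(-32) = -2016 + 32 = -1984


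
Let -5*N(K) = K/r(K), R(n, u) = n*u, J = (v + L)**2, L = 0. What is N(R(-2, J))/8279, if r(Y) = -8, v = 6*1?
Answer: -9/41395 ≈ -0.00021742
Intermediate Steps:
v = 6
J = 36 (J = (6 + 0)**2 = 6**2 = 36)
N(K) = K/40 (N(K) = -K/(5*(-8)) = -K*(-1)/(5*8) = -(-1)*K/40 = K/40)
N(R(-2, J))/8279 = ((-2*36)/40)/8279 = ((1/40)*(-72))*(1/8279) = -9/5*1/8279 = -9/41395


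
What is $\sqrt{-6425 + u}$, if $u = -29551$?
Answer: $2 i \sqrt{8994} \approx 189.67 i$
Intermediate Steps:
$\sqrt{-6425 + u} = \sqrt{-6425 - 29551} = \sqrt{-35976} = 2 i \sqrt{8994}$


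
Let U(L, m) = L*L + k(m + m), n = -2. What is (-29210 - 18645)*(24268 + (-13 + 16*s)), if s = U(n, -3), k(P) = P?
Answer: -1159191665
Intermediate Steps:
U(L, m) = L² + 2*m (U(L, m) = L*L + (m + m) = L² + 2*m)
s = -2 (s = (-2)² + 2*(-3) = 4 - 6 = -2)
(-29210 - 18645)*(24268 + (-13 + 16*s)) = (-29210 - 18645)*(24268 + (-13 + 16*(-2))) = -47855*(24268 + (-13 - 32)) = -47855*(24268 - 45) = -47855*24223 = -1159191665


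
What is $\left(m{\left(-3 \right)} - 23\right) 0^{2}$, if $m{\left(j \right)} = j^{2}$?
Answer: $0$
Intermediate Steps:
$\left(m{\left(-3 \right)} - 23\right) 0^{2} = \left(\left(-3\right)^{2} - 23\right) 0^{2} = \left(9 - 23\right) 0 = \left(-14\right) 0 = 0$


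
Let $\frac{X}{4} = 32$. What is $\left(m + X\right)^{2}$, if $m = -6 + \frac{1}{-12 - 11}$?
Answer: $\frac{7868025}{529} \approx 14873.0$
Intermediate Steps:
$X = 128$ ($X = 4 \cdot 32 = 128$)
$m = - \frac{139}{23}$ ($m = -6 + \frac{1}{-23} = -6 - \frac{1}{23} = - \frac{139}{23} \approx -6.0435$)
$\left(m + X\right)^{2} = \left(- \frac{139}{23} + 128\right)^{2} = \left(\frac{2805}{23}\right)^{2} = \frac{7868025}{529}$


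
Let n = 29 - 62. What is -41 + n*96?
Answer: -3209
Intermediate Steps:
n = -33
-41 + n*96 = -41 - 33*96 = -41 - 3168 = -3209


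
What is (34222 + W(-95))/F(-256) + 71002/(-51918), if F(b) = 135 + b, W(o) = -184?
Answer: -887888063/3141039 ≈ -282.67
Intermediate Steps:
(34222 + W(-95))/F(-256) + 71002/(-51918) = (34222 - 184)/(135 - 256) + 71002/(-51918) = 34038/(-121) + 71002*(-1/51918) = 34038*(-1/121) - 35501/25959 = -34038/121 - 35501/25959 = -887888063/3141039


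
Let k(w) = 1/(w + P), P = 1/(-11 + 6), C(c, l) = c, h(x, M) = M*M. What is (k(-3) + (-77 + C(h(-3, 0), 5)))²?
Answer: 1530169/256 ≈ 5977.2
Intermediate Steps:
h(x, M) = M²
P = -⅕ (P = 1/(-5) = -⅕ ≈ -0.20000)
k(w) = 1/(-⅕ + w) (k(w) = 1/(w - ⅕) = 1/(-⅕ + w))
(k(-3) + (-77 + C(h(-3, 0), 5)))² = (5/(-1 + 5*(-3)) + (-77 + 0²))² = (5/(-1 - 15) + (-77 + 0))² = (5/(-16) - 77)² = (5*(-1/16) - 77)² = (-5/16 - 77)² = (-1237/16)² = 1530169/256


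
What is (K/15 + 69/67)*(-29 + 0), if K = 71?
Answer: -167968/1005 ≈ -167.13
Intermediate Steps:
(K/15 + 69/67)*(-29 + 0) = (71/15 + 69/67)*(-29 + 0) = (71*(1/15) + 69*(1/67))*(-29) = (71/15 + 69/67)*(-29) = (5792/1005)*(-29) = -167968/1005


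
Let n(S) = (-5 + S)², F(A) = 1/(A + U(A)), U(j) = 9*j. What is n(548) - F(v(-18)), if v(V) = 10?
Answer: 29484899/100 ≈ 2.9485e+5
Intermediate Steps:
F(A) = 1/(10*A) (F(A) = 1/(A + 9*A) = 1/(10*A))
n(548) - F(v(-18)) = (-5 + 548)² - 1/(10*10) = 543² - 1/(10*10) = 294849 - 1*1/100 = 294849 - 1/100 = 29484899/100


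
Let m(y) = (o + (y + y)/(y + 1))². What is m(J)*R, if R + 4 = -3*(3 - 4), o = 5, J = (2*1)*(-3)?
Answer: -1369/25 ≈ -54.760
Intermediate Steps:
J = -6 (J = 2*(-3) = -6)
m(y) = (5 + 2*y/(1 + y))² (m(y) = (5 + (y + y)/(y + 1))² = (5 + (2*y)/(1 + y))² = (5 + 2*y/(1 + y))²)
R = -1 (R = -4 - 3*(3 - 4) = -4 - 3*(-1) = -4 + 3 = -1)
m(J)*R = ((5 + 7*(-6))²/(1 - 6)²)*(-1) = ((5 - 42)²/(-5)²)*(-1) = ((1/25)*(-37)²)*(-1) = ((1/25)*1369)*(-1) = (1369/25)*(-1) = -1369/25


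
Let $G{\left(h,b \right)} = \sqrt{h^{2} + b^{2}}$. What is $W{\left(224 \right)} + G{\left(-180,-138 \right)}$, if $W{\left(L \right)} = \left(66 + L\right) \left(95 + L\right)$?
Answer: $92510 + 6 \sqrt{1429} \approx 92737.0$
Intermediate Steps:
$G{\left(h,b \right)} = \sqrt{b^{2} + h^{2}}$
$W{\left(224 \right)} + G{\left(-180,-138 \right)} = \left(6270 + 224^{2} + 161 \cdot 224\right) + \sqrt{\left(-138\right)^{2} + \left(-180\right)^{2}} = \left(6270 + 50176 + 36064\right) + \sqrt{19044 + 32400} = 92510 + \sqrt{51444} = 92510 + 6 \sqrt{1429}$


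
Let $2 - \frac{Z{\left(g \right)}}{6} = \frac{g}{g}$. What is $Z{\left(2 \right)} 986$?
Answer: $5916$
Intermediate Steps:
$Z{\left(g \right)} = 6$ ($Z{\left(g \right)} = 12 - 6 \frac{g}{g} = 12 - 6 = 6$)
$Z{\left(2 \right)} 986 = 6 \cdot 986 = 5916$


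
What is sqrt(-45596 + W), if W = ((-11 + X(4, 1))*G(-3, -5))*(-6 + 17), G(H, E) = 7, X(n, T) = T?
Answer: I*sqrt(46366) ≈ 215.33*I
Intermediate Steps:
W = -770 (W = ((-11 + 1)*7)*(-6 + 17) = -10*7*11 = -70*11 = -770)
sqrt(-45596 + W) = sqrt(-45596 - 770) = sqrt(-46366) = I*sqrt(46366)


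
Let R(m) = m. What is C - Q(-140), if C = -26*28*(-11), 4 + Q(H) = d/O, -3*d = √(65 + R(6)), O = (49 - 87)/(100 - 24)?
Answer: 8012 - 2*√71/3 ≈ 8006.4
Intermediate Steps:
O = -½ (O = -38/76 = -38*1/76 = -½ ≈ -0.50000)
d = -√71/3 (d = -√(65 + 6)/3 = -√71/3 ≈ -2.8087)
Q(H) = -4 + 2*√71/3 (Q(H) = -4 + (-√71/3)/(-½) = -4 - √71/3*(-2) = -4 + 2*√71/3)
C = 8008 (C = -728*(-11) = 8008)
C - Q(-140) = 8008 - (-4 + 2*√71/3) = 8008 + (4 - 2*√71/3) = 8012 - 2*√71/3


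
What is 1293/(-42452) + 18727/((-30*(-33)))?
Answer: 396859267/21013740 ≈ 18.886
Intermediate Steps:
1293/(-42452) + 18727/((-30*(-33))) = 1293*(-1/42452) + 18727/990 = -1293/42452 + 18727*(1/990) = -1293/42452 + 18727/990 = 396859267/21013740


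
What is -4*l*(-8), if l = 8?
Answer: 256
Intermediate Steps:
-4*l*(-8) = -4*8*(-8) = -32*(-8) = 256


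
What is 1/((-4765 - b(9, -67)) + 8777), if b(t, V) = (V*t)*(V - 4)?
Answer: -1/38801 ≈ -2.5773e-5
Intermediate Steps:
b(t, V) = V*t*(-4 + V) (b(t, V) = (V*t)*(-4 + V) = V*t*(-4 + V))
1/((-4765 - b(9, -67)) + 8777) = 1/((-4765 - (-67)*9*(-4 - 67)) + 8777) = 1/((-4765 - (-67)*9*(-71)) + 8777) = 1/((-4765 - 1*42813) + 8777) = 1/((-4765 - 42813) + 8777) = 1/(-47578 + 8777) = 1/(-38801) = -1/38801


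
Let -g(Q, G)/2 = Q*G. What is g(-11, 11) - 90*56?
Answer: -4798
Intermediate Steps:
g(Q, G) = -2*G*Q (g(Q, G) = -2*Q*G = -2*G*Q)
g(-11, 11) - 90*56 = -2*11*(-11) - 90*56 = 242 - 5040 = -4798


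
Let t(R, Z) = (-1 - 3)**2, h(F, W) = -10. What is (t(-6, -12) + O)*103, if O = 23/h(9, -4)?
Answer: 14111/10 ≈ 1411.1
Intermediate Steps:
t(R, Z) = 16 (t(R, Z) = (-4)**2 = 16)
O = -23/10 (O = 23/(-10) = 23*(-1/10) = -23/10 ≈ -2.3000)
(t(-6, -12) + O)*103 = (16 - 23/10)*103 = (137/10)*103 = 14111/10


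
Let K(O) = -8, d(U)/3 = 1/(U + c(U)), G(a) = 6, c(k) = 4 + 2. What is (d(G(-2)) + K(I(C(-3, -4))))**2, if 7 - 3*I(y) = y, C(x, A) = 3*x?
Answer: 961/16 ≈ 60.063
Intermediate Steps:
c(k) = 6
I(y) = 7/3 - y/3
d(U) = 3/(6 + U) (d(U) = 3/(U + 6) = 3/(6 + U))
(d(G(-2)) + K(I(C(-3, -4))))**2 = (3/(6 + 6) - 8)**2 = (3/12 - 8)**2 = (3*(1/12) - 8)**2 = (1/4 - 8)**2 = (-31/4)**2 = 961/16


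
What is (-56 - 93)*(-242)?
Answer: 36058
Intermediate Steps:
(-56 - 93)*(-242) = -149*(-242) = 36058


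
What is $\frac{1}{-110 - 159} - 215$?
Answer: $- \frac{57836}{269} \approx -215.0$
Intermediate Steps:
$\frac{1}{-110 - 159} - 215 = \frac{1}{-269} - 215 = - \frac{1}{269} - 215 = - \frac{57836}{269}$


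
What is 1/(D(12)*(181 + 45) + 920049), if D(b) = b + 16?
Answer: 1/926377 ≈ 1.0795e-6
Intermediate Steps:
D(b) = 16 + b
1/(D(12)*(181 + 45) + 920049) = 1/((16 + 12)*(181 + 45) + 920049) = 1/(28*226 + 920049) = 1/(6328 + 920049) = 1/926377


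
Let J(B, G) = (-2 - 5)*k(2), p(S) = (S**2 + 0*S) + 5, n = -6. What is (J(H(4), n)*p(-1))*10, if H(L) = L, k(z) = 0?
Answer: 0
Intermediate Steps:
p(S) = 5 + S**2 (p(S) = (S**2 + 0) + 5 = S**2 + 5 = 5 + S**2)
J(B, G) = 0 (J(B, G) = (-2 - 5)*0 = -7*0 = 0)
(J(H(4), n)*p(-1))*10 = (0*(5 + (-1)**2))*10 = (0*(5 + 1))*10 = (0*6)*10 = 0*10 = 0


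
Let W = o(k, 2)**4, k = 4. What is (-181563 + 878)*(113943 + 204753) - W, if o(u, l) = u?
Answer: -57583587016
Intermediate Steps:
W = 256 (W = 4**4 = 256)
(-181563 + 878)*(113943 + 204753) - W = (-181563 + 878)*(113943 + 204753) - 1*256 = -180685*318696 - 256 = -57583586760 - 256 = -57583587016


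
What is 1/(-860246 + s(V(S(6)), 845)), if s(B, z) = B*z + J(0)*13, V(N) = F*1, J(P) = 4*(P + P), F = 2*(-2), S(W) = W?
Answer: -1/863626 ≈ -1.1579e-6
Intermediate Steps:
F = -4
J(P) = 8*P (J(P) = 4*(2*P) = 8*P)
V(N) = -4 (V(N) = -4*1 = -4)
s(B, z) = B*z (s(B, z) = B*z + (8*0)*13 = B*z + 0*13 = B*z + 0 = B*z)
1/(-860246 + s(V(S(6)), 845)) = 1/(-860246 - 4*845) = 1/(-860246 - 3380) = 1/(-863626) = -1/863626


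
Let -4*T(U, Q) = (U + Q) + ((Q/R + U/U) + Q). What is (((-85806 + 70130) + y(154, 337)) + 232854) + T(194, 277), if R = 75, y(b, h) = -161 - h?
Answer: 16236887/75 ≈ 2.1649e+5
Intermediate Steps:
T(U, Q) = -¼ - 151*Q/300 - U/4 (T(U, Q) = -((U + Q) + ((Q/75 + U/U) + Q))/4 = -((Q + U) + ((Q*(1/75) + 1) + Q))/4 = -((Q + U) + ((Q/75 + 1) + Q))/4 = -((Q + U) + ((1 + Q/75) + Q))/4 = -((Q + U) + (1 + 76*Q/75))/4 = -(1 + U + 151*Q/75)/4 = -¼ - 151*Q/300 - U/4)
(((-85806 + 70130) + y(154, 337)) + 232854) + T(194, 277) = (((-85806 + 70130) + (-161 - 1*337)) + 232854) + (-¼ - 151/300*277 - ¼*194) = ((-15676 + (-161 - 337)) + 232854) + (-¼ - 41827/300 - 97/2) = ((-15676 - 498) + 232854) - 14113/75 = (-16174 + 232854) - 14113/75 = 216680 - 14113/75 = 16236887/75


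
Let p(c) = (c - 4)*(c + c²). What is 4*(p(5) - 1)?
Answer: 116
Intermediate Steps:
p(c) = (-4 + c)*(c + c²)
4*(p(5) - 1) = 4*(5*(-4 + 5² - 3*5) - 1) = 4*(5*(-4 + 25 - 15) - 1) = 4*(5*6 - 1) = 4*(30 - 1) = 4*29 = 116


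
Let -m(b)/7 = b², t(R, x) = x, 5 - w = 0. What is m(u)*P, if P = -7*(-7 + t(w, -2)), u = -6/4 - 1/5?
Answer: -127449/100 ≈ -1274.5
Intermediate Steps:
w = 5 (w = 5 - 1*0 = 5 + 0 = 5)
u = -17/10 (u = -6*¼ - 1*⅕ = -3/2 - ⅕ = -17/10 ≈ -1.7000)
P = 63 (P = -7*(-7 - 2) = -7*(-9) = 63)
m(b) = -7*b²
m(u)*P = -7*(-17/10)²*63 = -7*289/100*63 = -2023/100*63 = -127449/100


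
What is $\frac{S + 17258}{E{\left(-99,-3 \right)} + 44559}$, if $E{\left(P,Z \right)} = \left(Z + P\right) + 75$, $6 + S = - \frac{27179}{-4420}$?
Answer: $\frac{76281019}{196831440} \approx 0.38754$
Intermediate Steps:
$S = \frac{659}{4420}$ ($S = -6 - \frac{27179}{-4420} = -6 - - \frac{27179}{4420} = -6 + \frac{27179}{4420} = \frac{659}{4420} \approx 0.1491$)
$E{\left(P,Z \right)} = 75 + P + Z$ ($E{\left(P,Z \right)} = \left(P + Z\right) + 75 = 75 + P + Z$)
$\frac{S + 17258}{E{\left(-99,-3 \right)} + 44559} = \frac{\frac{659}{4420} + 17258}{\left(75 - 99 - 3\right) + 44559} = \frac{76281019}{4420 \left(-27 + 44559\right)} = \frac{76281019}{4420 \cdot 44532} = \frac{76281019}{4420} \cdot \frac{1}{44532} = \frac{76281019}{196831440}$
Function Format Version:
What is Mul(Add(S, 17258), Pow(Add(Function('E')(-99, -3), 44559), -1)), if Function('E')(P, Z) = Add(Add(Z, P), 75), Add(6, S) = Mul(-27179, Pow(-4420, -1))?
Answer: Rational(76281019, 196831440) ≈ 0.38754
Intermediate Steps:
S = Rational(659, 4420) (S = Add(-6, Mul(-27179, Pow(-4420, -1))) = Add(-6, Mul(-27179, Rational(-1, 4420))) = Add(-6, Rational(27179, 4420)) = Rational(659, 4420) ≈ 0.14910)
Function('E')(P, Z) = Add(75, P, Z) (Function('E')(P, Z) = Add(Add(P, Z), 75) = Add(75, P, Z))
Mul(Add(S, 17258), Pow(Add(Function('E')(-99, -3), 44559), -1)) = Mul(Add(Rational(659, 4420), 17258), Pow(Add(Add(75, -99, -3), 44559), -1)) = Mul(Rational(76281019, 4420), Pow(Add(-27, 44559), -1)) = Mul(Rational(76281019, 4420), Pow(44532, -1)) = Mul(Rational(76281019, 4420), Rational(1, 44532)) = Rational(76281019, 196831440)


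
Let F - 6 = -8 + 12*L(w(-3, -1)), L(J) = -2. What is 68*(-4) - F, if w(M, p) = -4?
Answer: -246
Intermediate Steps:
F = -26 (F = 6 + (-8 + 12*(-2)) = 6 + (-8 - 24) = 6 - 32 = -26)
68*(-4) - F = 68*(-4) - 1*(-26) = -272 + 26 = -246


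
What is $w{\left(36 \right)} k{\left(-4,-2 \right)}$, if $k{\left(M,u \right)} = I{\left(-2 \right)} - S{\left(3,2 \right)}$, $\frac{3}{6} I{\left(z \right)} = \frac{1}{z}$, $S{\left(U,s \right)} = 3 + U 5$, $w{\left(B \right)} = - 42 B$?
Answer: $28728$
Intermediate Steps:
$S{\left(U,s \right)} = 3 + 5 U$
$I{\left(z \right)} = \frac{2}{z}$
$k{\left(M,u \right)} = -19$ ($k{\left(M,u \right)} = \frac{2}{-2} - \left(3 + 5 \cdot 3\right) = 2 \left(- \frac{1}{2}\right) - \left(3 + 15\right) = -1 - 18 = -19$)
$w{\left(36 \right)} k{\left(-4,-2 \right)} = \left(-42\right) 36 \left(-19\right) = \left(-1512\right) \left(-19\right) = 28728$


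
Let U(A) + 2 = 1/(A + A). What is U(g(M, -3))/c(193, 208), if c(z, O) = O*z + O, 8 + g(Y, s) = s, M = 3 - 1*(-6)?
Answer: -45/887744 ≈ -5.0690e-5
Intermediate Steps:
M = 9 (M = 3 + 6 = 9)
g(Y, s) = -8 + s
U(A) = -2 + 1/(2*A) (U(A) = -2 + 1/(A + A) = -2 + 1/(2*A))
c(z, O) = O + O*z
U(g(M, -3))/c(193, 208) = (-2 + 1/(2*(-8 - 3)))/((208*(1 + 193))) = (-2 + (½)/(-11))/((208*194)) = (-2 + (½)*(-1/11))/40352 = (-2 - 1/22)*(1/40352) = -45/22*1/40352 = -45/887744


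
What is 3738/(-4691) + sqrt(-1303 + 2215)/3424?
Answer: -3738/4691 + sqrt(57)/856 ≈ -0.78802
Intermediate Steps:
3738/(-4691) + sqrt(-1303 + 2215)/3424 = 3738*(-1/4691) + sqrt(912)*(1/3424) = -3738/4691 + (4*sqrt(57))*(1/3424) = -3738/4691 + sqrt(57)/856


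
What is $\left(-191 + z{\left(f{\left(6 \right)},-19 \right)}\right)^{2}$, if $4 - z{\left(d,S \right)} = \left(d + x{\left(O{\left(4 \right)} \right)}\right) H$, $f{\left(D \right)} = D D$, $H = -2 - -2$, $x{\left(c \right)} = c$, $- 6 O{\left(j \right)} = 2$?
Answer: $34969$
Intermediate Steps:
$O{\left(j \right)} = - \frac{1}{3}$ ($O{\left(j \right)} = \left(- \frac{1}{6}\right) 2 = - \frac{1}{3}$)
$H = 0$ ($H = -2 + 2 = 0$)
$f{\left(D \right)} = D^{2}$
$z{\left(d,S \right)} = 4$ ($z{\left(d,S \right)} = 4 - \left(d - \frac{1}{3}\right) 0 = 4 - \left(- \frac{1}{3} + d\right) 0 = 4 - 0 = 4 + 0 = 4$)
$\left(-191 + z{\left(f{\left(6 \right)},-19 \right)}\right)^{2} = \left(-191 + 4\right)^{2} = \left(-187\right)^{2} = 34969$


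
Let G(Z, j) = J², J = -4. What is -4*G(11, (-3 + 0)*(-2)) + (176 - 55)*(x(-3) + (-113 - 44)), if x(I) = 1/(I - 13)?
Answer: -305097/16 ≈ -19069.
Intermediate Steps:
x(I) = 1/(-13 + I)
G(Z, j) = 16 (G(Z, j) = (-4)² = 16)
-4*G(11, (-3 + 0)*(-2)) + (176 - 55)*(x(-3) + (-113 - 44)) = -4*16 + (176 - 55)*(1/(-13 - 3) + (-113 - 44)) = -64 + 121*(1/(-16) - 157) = -64 + 121*(-1/16 - 157) = -64 + 121*(-2513/16) = -64 - 304073/16 = -305097/16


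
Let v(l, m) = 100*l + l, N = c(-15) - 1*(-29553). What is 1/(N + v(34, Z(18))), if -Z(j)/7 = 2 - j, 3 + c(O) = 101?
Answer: 1/33085 ≈ 3.0225e-5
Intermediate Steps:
c(O) = 98 (c(O) = -3 + 101 = 98)
N = 29651 (N = 98 - 1*(-29553) = 98 + 29553 = 29651)
Z(j) = -14 + 7*j (Z(j) = -7*(2 - j) = -14 + 7*j)
v(l, m) = 101*l
1/(N + v(34, Z(18))) = 1/(29651 + 101*34) = 1/(29651 + 3434) = 1/33085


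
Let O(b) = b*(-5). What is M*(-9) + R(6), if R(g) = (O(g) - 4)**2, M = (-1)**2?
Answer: 1147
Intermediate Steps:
O(b) = -5*b
M = 1
R(g) = (-4 - 5*g)**2 (R(g) = (-5*g - 4)**2 = (-4 - 5*g)**2)
M*(-9) + R(6) = 1*(-9) + (4 + 5*6)**2 = -9 + (4 + 30)**2 = -9 + 34**2 = -9 + 1156 = 1147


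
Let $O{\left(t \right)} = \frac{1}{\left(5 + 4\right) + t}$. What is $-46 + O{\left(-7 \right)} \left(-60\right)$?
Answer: $-76$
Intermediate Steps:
$O{\left(t \right)} = \frac{1}{9 + t}$
$-46 + O{\left(-7 \right)} \left(-60\right) = -46 + \frac{1}{9 - 7} \left(-60\right) = -46 + \frac{1}{2} \left(-60\right) = -46 - 30 = -76$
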